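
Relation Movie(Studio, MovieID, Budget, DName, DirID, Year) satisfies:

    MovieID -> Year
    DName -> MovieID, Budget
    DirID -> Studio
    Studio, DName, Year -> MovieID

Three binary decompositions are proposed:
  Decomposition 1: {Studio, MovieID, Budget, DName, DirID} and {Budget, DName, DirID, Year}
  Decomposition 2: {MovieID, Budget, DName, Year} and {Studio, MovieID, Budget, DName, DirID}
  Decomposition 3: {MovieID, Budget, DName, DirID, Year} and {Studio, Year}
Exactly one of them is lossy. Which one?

Decomposition 3

Decomposition 1: common = {Budget, DName, DirID}, closure = {Studio, MovieID, Budget, DName, DirID, Year} → lossless.
Decomposition 2: common = {MovieID, Budget, DName}, closure = {MovieID, Budget, DName, Year} → lossless.
Decomposition 3: common = {Year}, closure = {Year} → lossy.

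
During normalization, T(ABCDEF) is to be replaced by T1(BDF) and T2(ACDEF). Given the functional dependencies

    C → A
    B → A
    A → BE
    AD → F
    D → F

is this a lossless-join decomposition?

Common attributes: T1 ∩ T2 = {DF}.
No dependency enlarges {DF}, so (DF)⁺ = {DF}.
The closure contains neither all of T1 = {BDF} nor all of T2 = {ACDEF}, so the common attributes are not a superkey of either fragment. The join is lossy.

No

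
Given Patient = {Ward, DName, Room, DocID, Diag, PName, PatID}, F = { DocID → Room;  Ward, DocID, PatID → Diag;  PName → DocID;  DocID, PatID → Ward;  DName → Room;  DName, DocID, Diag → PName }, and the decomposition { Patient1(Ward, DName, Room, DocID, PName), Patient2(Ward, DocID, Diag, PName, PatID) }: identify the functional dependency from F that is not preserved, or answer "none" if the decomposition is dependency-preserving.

Check DName, DocID, Diag → PName: no single fragment contains all of {DName, DocID, Diag, PName}, and the restricted closure of {DName, DocID, Diag} across the fragments never reaches {PName}.
DocID → Room is preserved.
Ward, DocID, PatID → Diag is preserved.
PName → DocID is preserved.
DocID, PatID → Ward is preserved.
DName → Room is preserved.

DName, DocID, Diag → PName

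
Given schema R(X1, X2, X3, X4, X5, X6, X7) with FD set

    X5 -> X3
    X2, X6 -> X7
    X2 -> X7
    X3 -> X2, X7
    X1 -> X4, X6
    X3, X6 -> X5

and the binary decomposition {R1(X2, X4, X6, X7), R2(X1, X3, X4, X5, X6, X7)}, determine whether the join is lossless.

No

Common attributes: R1 ∩ R2 = {X4, X6, X7}.
No dependency enlarges {X4, X6, X7}, so (X4, X6, X7)⁺ = {X4, X6, X7}.
The closure contains neither all of R1 = {X2, X4, X6, X7} nor all of R2 = {X1, X3, X4, X5, X6, X7}, so the common attributes are not a superkey of either fragment. The join is lossy.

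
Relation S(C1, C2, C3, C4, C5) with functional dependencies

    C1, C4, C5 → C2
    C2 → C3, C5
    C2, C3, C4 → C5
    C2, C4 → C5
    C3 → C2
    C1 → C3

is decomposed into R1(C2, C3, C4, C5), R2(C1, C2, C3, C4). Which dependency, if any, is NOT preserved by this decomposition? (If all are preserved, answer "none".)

C1, C4, C5 → C2: restricted closure across fragments reaches C2.
C2 → C3, C5 lies within R1.
C2, C3, C4 → C5 lies within R1.
C2, C4 → C5 lies within R1.
C3 → C2 lies within R1.
C1 → C3 lies within R2.
Every dependency is enforceable on the fragments, so the decomposition is dependency-preserving.

none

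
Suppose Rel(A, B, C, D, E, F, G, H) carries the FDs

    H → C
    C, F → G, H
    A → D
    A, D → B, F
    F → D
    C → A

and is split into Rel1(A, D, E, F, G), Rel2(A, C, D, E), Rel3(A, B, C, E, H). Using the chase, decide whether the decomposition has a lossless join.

Chase test. Columns are A, B, C, D, E, F, G, H; row i has aⱼ where attribute j ∈ Reli, else bᵢⱼ.
Initial tableau (one row per fragment):
  row 1: a1 b12 b13 a4 a5 a6 a7 b18
  row 2: a1 b22 a3 a4 a5 b26 b27 b28
  row 3: a1 a2 a3 b34 a5 b36 b37 a8
Rows 1 and 3 agree on A; apply A→D and equate their D entries.
Rows 1 and 2 agree on A, D; apply A, D→B, F and equate their B, F entries.
Rows 1 and 3 agree on A, D; apply A, D→B, F and equate their B, F entries.
Rows 2 and 3 agree on C, F; apply C, F→G, H and equate their G, H entries.
No row becomes fully distinguished — the join is lossy.

No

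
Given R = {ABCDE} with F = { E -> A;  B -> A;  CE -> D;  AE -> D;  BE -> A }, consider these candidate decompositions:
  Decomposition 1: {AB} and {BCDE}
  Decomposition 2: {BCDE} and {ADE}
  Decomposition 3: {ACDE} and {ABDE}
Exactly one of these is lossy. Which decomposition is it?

Decomposition 3

Decomposition 1: common = {B}, closure = {AB} → lossless.
Decomposition 2: common = {DE}, closure = {ADE} → lossless.
Decomposition 3: common = {ADE}, closure = {ADE} → lossy.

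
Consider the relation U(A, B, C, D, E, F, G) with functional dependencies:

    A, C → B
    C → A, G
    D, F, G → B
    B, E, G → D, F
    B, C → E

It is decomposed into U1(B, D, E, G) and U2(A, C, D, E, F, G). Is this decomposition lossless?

No

Common attributes: U1 ∩ U2 = {D, E, G}.
No dependency enlarges {D, E, G}, so (D, E, G)⁺ = {D, E, G}.
The closure contains neither all of U1 = {B, D, E, G} nor all of U2 = {A, C, D, E, F, G}, so the common attributes are not a superkey of either fragment. The join is lossy.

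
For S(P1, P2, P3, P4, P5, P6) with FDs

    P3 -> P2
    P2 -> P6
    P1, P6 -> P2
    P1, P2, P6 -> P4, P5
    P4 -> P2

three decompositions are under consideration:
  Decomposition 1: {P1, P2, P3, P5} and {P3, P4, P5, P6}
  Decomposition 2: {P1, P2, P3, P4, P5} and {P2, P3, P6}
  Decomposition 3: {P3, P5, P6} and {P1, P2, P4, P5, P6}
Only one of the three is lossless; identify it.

Decomposition 2

Decomposition 1: common = {P3, P5}, closure = {P2, P3, P5, P6} → lossy.
Decomposition 2: common = {P2, P3}, closure = {P2, P3, P6} → lossless.
Decomposition 3: common = {P5, P6}, closure = {P5, P6} → lossy.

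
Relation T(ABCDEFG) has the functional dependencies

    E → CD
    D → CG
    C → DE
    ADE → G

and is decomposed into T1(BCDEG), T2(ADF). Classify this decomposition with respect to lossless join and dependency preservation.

Lossless test: (D)⁺ = {CDEG}, which is a superkey of neither fragment — lossy.
Dependency preservation: ADE → G is not contained in any single fragment, but the restricted closure of its left-hand side across the fragments still reaches the right-hand side; the remaining FDs each lie inside some fragment. All dependencies are preserved.

lossy but dependency-preserving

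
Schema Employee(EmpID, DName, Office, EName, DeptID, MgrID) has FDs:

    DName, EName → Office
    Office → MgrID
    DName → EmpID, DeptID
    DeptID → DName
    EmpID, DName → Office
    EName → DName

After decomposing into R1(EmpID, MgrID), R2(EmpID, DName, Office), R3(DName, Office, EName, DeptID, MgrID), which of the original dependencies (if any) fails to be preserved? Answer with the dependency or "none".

none

DName, EName → Office lies within R3.
Office → MgrID lies within R3.
DName → EmpID, DeptID: restricted closure across fragments reaches EmpID, DeptID.
DeptID → DName lies within R3.
EmpID, DName → Office lies within R2.
EName → DName lies within R3.
Every dependency is enforceable on the fragments, so the decomposition is dependency-preserving.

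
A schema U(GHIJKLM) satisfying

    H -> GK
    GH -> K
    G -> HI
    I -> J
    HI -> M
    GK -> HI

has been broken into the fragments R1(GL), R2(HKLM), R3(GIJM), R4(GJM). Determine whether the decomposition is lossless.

Chase test. Columns are GHIJKLM; row i has aⱼ where attribute j ∈ Ri, else bᵢⱼ.
Initial tableau (one row per fragment):
  row 1: a1 b12 b13 b14 b15 a6 b17
  row 2: b21 a2 b23 b24 a5 a6 a7
  row 3: a1 b32 a3 a4 b35 b36 a7
  row 4: a1 b42 b43 a4 b45 b46 a7
Rows 1 and 3 agree on G; apply G→HI and equate their HI entries.
Rows 1 and 4 agree on G; apply G→HI and equate their HI entries.
Rows 1 and 3 agree on I; apply I→J and equate their J entries.
Rows 1 and 3 agree on HI; apply HI→M and equate their M entries.
Rows 1 and 3 agree on H; apply H→GK and equate their GK entries.
Rows 1 and 4 agree on H; apply H→GK and equate their GK entries.
No row becomes fully distinguished — the join is lossy.

No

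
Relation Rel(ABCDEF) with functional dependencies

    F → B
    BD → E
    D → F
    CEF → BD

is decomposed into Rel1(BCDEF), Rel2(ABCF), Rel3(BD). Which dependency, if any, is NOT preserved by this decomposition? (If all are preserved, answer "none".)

F → B lies within Rel1.
BD → E lies within Rel1.
D → F lies within Rel1.
CEF → BD lies within Rel1.
Every dependency is enforceable on the fragments, so the decomposition is dependency-preserving.

none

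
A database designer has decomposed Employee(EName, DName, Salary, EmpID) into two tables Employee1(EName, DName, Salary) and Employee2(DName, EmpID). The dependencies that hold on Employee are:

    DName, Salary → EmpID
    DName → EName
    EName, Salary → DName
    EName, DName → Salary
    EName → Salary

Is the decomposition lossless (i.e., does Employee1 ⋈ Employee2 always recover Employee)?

Common attributes: Employee1 ∩ Employee2 = {DName}.
Closure of {DName}: DName → EName applies, adding EName; EName, DName → Salary applies, adding Salary; DName, Salary → EmpID applies, adding EmpID. So (DName)⁺ = {EName, DName, Salary, EmpID}.
This closure contains every attribute of Employee1, so Employee1 ∩ Employee2 → Employee1. The join is lossless.

Yes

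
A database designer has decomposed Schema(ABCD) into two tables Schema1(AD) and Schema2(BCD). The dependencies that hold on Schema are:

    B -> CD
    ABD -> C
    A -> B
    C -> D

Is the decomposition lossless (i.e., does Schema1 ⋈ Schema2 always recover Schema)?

Common attributes: Schema1 ∩ Schema2 = {D}.
No dependency enlarges {D}, so (D)⁺ = {D}.
The closure contains neither all of Schema1 = {AD} nor all of Schema2 = {BCD}, so the common attributes are not a superkey of either fragment. The join is lossy.

No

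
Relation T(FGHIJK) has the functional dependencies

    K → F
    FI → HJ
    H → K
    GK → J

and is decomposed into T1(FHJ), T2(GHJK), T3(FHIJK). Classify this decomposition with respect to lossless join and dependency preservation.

lossy but dependency-preserving

Lossless test (chase): Rows 2 and 3 agree on K; apply K→F and equate their F entries. Rows 1 and 2 agree on H; apply H→K and equate their K entries. No row becomes fully distinguished — the join is lossy.
Dependency preservation: every FD's attributes lie within a single fragment, so each can be enforced locally — preserved.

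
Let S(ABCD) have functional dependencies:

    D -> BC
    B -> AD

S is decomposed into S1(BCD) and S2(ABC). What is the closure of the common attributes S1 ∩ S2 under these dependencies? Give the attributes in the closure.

ABCD

S1 ∩ S2 = {BC}.
B → AD applies, adding AD
Closure: {ABCD}.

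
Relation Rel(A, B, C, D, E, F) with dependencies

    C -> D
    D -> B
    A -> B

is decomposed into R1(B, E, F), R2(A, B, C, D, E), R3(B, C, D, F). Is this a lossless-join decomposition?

No

Chase test. Columns are A, B, C, D, E, F; row i has aⱼ where attribute j ∈ Ri, else bᵢⱼ.
Initial tableau (one row per fragment):
  row 1: b11 a2 b13 b14 a5 a6
  row 2: a1 a2 a3 a4 a5 b26
  row 3: b31 a2 a3 a4 b35 a6
No row becomes fully distinguished — the join is lossy.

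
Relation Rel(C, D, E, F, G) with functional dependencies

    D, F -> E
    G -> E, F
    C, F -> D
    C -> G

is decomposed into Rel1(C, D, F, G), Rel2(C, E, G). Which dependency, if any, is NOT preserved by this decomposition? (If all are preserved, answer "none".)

Check D, F → E: no single fragment contains all of {D, E, F}, and the restricted closure of {D, F} across the fragments never reaches {E}.
G → E, F is preserved.
C, F → D is preserved.
C → G is preserved.

D, F -> E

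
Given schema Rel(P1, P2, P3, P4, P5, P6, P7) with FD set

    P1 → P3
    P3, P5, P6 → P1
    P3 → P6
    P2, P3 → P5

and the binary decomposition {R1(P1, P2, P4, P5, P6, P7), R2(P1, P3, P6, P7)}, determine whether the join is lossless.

Common attributes: R1 ∩ R2 = {P1, P6, P7}.
Closure of {P1, P6, P7}: P1 → P3 applies, adding P3. So (P1, P6, P7)⁺ = {P1, P3, P6, P7}.
This closure contains every attribute of R2, so R1 ∩ R2 → R2. The join is lossless.

Yes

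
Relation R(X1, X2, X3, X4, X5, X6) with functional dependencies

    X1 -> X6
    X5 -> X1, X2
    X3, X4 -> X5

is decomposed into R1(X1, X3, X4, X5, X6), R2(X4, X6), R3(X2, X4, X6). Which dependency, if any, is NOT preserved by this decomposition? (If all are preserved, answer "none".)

Check X5 → X1, X2: no single fragment contains all of {X1, X2, X5}, and the restricted closure of {X5} across the fragments never reaches {X1, X2}.
X1 → X6 is preserved.
X3, X4 → X5 is preserved.

X5 -> X1, X2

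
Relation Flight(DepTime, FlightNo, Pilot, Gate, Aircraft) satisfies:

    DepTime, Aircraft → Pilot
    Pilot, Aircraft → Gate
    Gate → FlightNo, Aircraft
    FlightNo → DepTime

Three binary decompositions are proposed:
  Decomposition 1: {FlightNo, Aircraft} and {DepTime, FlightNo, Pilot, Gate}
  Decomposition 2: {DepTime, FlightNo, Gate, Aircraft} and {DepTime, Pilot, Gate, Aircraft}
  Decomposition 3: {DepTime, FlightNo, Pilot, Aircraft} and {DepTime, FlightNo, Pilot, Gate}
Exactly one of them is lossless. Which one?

Decomposition 1: common = {FlightNo}, closure = {DepTime, FlightNo} → lossy.
Decomposition 2: common = {DepTime, Gate, Aircraft}, closure = {DepTime, FlightNo, Pilot, Gate, Aircraft} → lossless.
Decomposition 3: common = {DepTime, FlightNo, Pilot}, closure = {DepTime, FlightNo, Pilot} → lossy.

Decomposition 2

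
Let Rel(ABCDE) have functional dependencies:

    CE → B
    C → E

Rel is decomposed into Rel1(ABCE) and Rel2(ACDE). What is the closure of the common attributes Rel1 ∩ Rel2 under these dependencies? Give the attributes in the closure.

ABCE

Rel1 ∩ Rel2 = {ACE}.
CE → B applies, adding B
Closure: {ABCE}.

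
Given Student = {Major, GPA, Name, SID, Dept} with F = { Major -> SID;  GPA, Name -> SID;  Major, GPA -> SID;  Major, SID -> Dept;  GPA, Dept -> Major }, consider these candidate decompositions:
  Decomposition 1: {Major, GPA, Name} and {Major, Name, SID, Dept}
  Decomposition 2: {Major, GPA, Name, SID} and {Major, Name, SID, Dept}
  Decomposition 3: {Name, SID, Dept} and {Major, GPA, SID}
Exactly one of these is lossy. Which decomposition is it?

Decomposition 3

Decomposition 1: common = {Major, Name}, closure = {Major, Name, SID, Dept} → lossless.
Decomposition 2: common = {Major, Name, SID}, closure = {Major, Name, SID, Dept} → lossless.
Decomposition 3: common = {SID}, closure = {SID} → lossy.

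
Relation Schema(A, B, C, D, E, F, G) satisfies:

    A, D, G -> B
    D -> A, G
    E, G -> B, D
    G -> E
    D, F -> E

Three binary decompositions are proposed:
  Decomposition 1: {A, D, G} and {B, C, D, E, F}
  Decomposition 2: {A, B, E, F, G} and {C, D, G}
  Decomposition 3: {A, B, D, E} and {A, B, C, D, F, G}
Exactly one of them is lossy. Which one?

Decomposition 1: common = {D}, closure = {A, B, D, E, G} → lossless.
Decomposition 2: common = {G}, closure = {A, B, D, E, G} → lossy.
Decomposition 3: common = {A, B, D}, closure = {A, B, D, E, G} → lossless.

Decomposition 2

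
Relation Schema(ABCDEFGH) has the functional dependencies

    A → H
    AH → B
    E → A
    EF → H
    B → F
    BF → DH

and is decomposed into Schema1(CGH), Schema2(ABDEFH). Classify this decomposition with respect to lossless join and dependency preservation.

lossy but dependency-preserving

Lossless test: (H)⁺ = {H}, which is a superkey of neither fragment — lossy.
Dependency preservation: every FD's attributes lie within a single fragment, so each can be enforced locally — preserved.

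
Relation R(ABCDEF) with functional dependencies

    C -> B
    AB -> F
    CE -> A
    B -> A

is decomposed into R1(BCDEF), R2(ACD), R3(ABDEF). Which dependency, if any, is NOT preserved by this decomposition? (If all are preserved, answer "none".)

none

C → B lies within R1.
AB → F lies within R3.
CE → A: restricted closure across fragments reaches A.
B → A lies within R3.
Every dependency is enforceable on the fragments, so the decomposition is dependency-preserving.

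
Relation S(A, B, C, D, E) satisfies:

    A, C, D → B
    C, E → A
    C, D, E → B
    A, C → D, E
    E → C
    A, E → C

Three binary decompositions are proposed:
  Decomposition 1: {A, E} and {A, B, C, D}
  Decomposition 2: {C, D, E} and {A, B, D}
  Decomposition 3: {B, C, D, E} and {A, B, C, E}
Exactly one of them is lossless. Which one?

Decomposition 1: common = {A}, closure = {A} → lossy.
Decomposition 2: common = {D}, closure = {D} → lossy.
Decomposition 3: common = {B, C, E}, closure = {A, B, C, D, E} → lossless.

Decomposition 3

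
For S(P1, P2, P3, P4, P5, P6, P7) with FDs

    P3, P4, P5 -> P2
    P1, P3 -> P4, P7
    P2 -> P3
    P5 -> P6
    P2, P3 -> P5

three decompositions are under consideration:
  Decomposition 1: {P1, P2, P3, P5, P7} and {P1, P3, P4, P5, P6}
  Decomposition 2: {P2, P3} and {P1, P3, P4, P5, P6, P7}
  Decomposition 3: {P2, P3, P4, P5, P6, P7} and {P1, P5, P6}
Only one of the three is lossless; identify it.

Decomposition 1: common = {P1, P3, P5}, closure = {P1, P2, P3, P4, P5, P6, P7} → lossless.
Decomposition 2: common = {P3}, closure = {P3} → lossy.
Decomposition 3: common = {P5, P6}, closure = {P5, P6} → lossy.

Decomposition 1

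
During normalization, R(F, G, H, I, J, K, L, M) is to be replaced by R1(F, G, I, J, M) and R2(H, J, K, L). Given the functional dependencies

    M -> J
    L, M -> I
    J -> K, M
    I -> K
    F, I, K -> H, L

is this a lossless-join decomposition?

Common attributes: R1 ∩ R2 = {J}.
Closure of {J}: J → K, M applies, adding K, M. So (J)⁺ = {J, K, M}.
The closure contains neither all of R1 = {F, G, I, J, M} nor all of R2 = {H, J, K, L}, so the common attributes are not a superkey of either fragment. The join is lossy.

No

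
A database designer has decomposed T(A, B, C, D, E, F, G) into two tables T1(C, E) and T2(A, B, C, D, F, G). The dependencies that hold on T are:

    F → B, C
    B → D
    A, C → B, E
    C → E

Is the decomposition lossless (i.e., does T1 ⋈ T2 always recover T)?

Yes

Common attributes: T1 ∩ T2 = {C}.
Closure of {C}: C → E applies, adding E. So (C)⁺ = {C, E}.
This closure contains every attribute of T1, so T1 ∩ T2 → T1. The join is lossless.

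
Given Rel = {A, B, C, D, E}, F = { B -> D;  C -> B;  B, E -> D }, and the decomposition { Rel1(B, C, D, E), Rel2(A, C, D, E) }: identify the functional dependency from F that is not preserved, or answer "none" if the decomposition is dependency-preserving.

B → D lies within Rel1.
C → B lies within Rel1.
B, E → D lies within Rel1.
Every dependency is enforceable on the fragments, so the decomposition is dependency-preserving.

none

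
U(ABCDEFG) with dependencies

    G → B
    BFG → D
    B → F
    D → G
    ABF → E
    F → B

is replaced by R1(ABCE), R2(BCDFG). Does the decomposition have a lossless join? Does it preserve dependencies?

lossy but dependency-preserving

Lossless test: (BC)⁺ = {BCF}, which is a superkey of neither fragment — lossy.
Dependency preservation: ABF → E is not contained in any single fragment, but the restricted closure of its left-hand side across the fragments still reaches the right-hand side; the remaining FDs each lie inside some fragment. All dependencies are preserved.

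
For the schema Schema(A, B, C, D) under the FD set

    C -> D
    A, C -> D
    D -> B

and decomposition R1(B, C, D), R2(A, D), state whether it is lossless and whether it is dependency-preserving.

Lossless test: (D)⁺ = {B, D}, which is a superkey of neither fragment — lossy.
Dependency preservation: A, C → D is not contained in any single fragment, but the restricted closure of its left-hand side across the fragments still reaches the right-hand side; the remaining FDs each lie inside some fragment. All dependencies are preserved.

lossy but dependency-preserving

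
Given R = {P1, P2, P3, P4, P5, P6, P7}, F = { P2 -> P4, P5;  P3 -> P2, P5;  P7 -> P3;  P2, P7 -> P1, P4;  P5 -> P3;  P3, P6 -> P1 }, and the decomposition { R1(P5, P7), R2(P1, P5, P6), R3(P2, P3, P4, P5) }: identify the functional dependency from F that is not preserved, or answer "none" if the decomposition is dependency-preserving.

Check P2, P7 → P1, P4: no single fragment contains all of {P1, P2, P4, P7}, and the restricted closure of {P2, P7} across the fragments never reaches {P1, P4}.
P2 → P4, P5 is preserved.
P3 → P2, P5 is preserved.
P7 → P3 is preserved.
P5 → P3 is preserved.
P3, P6 → P1 is preserved.

P2, P7 -> P1, P4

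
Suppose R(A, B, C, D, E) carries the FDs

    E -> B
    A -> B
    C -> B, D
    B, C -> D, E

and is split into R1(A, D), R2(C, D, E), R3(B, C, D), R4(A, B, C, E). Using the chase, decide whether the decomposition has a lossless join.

Chase test. Columns are A, B, C, D, E; row i has aⱼ where attribute j ∈ Ri, else bᵢⱼ.
Initial tableau (one row per fragment):
  row 1: a1 b12 b13 a4 b15
  row 2: b21 b22 a3 a4 a5
  row 3: b31 a2 a3 a4 b35
  row 4: a1 a2 a3 b44 a5
Rows 2 and 4 agree on E; apply E→B and equate their B entries.
Rows 1 and 4 agree on A; apply A→B and equate their B entries.
Rows 2 and 4 agree on C; apply C→B, D and equate their B, D entries.
Rows 2 and 3 agree on B, C; apply B, C→D, E and equate their D, E entries.
Row 4 is now all distinguished symbols — the join is lossless.

Yes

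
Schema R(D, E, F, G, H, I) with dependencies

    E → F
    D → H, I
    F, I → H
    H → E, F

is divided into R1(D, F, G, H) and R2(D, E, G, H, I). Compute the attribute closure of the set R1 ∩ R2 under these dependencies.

D, E, F, G, H, I

R1 ∩ R2 = {D, G, H}.
D → H, I applies, adding I
H → E, F applies, adding E, F
Closure: {D, E, F, G, H, I}.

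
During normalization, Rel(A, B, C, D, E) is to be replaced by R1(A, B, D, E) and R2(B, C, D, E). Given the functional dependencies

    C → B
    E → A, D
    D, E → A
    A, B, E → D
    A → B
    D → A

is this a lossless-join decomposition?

Yes

Common attributes: R1 ∩ R2 = {B, D, E}.
Closure of {B, D, E}: E → A, D applies, adding A. So (B, D, E)⁺ = {A, B, D, E}.
This closure contains every attribute of R1, so R1 ∩ R2 → R1. The join is lossless.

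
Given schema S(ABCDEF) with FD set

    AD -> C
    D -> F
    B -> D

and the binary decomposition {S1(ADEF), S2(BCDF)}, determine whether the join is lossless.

Common attributes: S1 ∩ S2 = {DF}.
No dependency enlarges {DF}, so (DF)⁺ = {DF}.
The closure contains neither all of S1 = {ADEF} nor all of S2 = {BCDF}, so the common attributes are not a superkey of either fragment. The join is lossy.

No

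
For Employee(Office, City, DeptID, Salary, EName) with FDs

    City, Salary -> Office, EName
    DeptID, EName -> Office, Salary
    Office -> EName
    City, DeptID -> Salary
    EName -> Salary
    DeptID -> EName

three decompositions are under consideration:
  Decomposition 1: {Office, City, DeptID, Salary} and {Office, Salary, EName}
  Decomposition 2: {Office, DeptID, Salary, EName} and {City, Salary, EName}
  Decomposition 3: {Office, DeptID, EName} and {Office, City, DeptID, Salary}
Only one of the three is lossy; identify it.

Decomposition 2

Decomposition 1: common = {Office, Salary}, closure = {Office, Salary, EName} → lossless.
Decomposition 2: common = {Salary, EName}, closure = {Salary, EName} → lossy.
Decomposition 3: common = {Office, DeptID}, closure = {Office, DeptID, Salary, EName} → lossless.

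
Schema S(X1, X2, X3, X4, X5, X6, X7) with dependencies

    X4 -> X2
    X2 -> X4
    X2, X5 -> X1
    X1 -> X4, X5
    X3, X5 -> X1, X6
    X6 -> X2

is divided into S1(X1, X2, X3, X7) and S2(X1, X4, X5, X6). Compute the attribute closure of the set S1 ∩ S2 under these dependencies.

X1, X2, X4, X5

S1 ∩ S2 = {X1}.
X1 → X4, X5 applies, adding X4, X5
X4 → X2 applies, adding X2
Closure: {X1, X2, X4, X5}.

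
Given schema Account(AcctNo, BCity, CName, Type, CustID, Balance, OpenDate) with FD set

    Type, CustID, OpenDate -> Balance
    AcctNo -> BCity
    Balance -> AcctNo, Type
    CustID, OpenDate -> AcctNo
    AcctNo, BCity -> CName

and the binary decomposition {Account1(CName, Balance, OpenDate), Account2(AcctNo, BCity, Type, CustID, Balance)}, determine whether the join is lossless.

No

Common attributes: Account1 ∩ Account2 = {Balance}.
Closure of {Balance}: Balance → AcctNo, Type applies, adding AcctNo, Type; AcctNo → BCity applies, adding BCity; AcctNo, BCity → CName applies, adding CName. So (Balance)⁺ = {AcctNo, BCity, CName, Type, Balance}.
The closure contains neither all of Account1 = {CName, Balance, OpenDate} nor all of Account2 = {AcctNo, BCity, Type, CustID, Balance}, so the common attributes are not a superkey of either fragment. The join is lossy.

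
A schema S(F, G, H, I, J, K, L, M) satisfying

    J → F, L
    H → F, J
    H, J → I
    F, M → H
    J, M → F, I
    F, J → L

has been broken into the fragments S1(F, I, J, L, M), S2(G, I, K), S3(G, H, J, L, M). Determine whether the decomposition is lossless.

No

Chase test. Columns are F, G, H, I, J, K, L, M; row i has aⱼ where attribute j ∈ Si, else bᵢⱼ.
Initial tableau (one row per fragment):
  row 1: a1 b12 b13 a4 a5 b16 a7 a8
  row 2: b21 a2 b23 a4 b25 a6 b27 b28
  row 3: b31 a2 a3 b34 a5 b36 a7 a8
Rows 1 and 3 agree on J; apply J→F, L and equate their F, L entries.
Rows 1 and 3 agree on F, M; apply F, M→H and equate their H entries.
Rows 1 and 3 agree on J, M; apply J, M→F, I and equate their F, I entries.
No row becomes fully distinguished — the join is lossy.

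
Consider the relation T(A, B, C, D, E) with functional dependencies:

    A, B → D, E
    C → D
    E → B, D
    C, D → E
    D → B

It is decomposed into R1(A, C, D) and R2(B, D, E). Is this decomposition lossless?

Common attributes: R1 ∩ R2 = {D}.
Closure of {D}: D → B applies, adding B. So (D)⁺ = {B, D}.
The closure contains neither all of R1 = {A, C, D} nor all of R2 = {B, D, E}, so the common attributes are not a superkey of either fragment. The join is lossy.

No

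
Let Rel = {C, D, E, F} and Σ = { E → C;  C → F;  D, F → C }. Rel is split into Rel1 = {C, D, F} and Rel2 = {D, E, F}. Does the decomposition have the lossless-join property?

Common attributes: Rel1 ∩ Rel2 = {D, F}.
Closure of {D, F}: D, F → C applies, adding C. So (D, F)⁺ = {C, D, F}.
This closure contains every attribute of Rel1, so Rel1 ∩ Rel2 → Rel1. The join is lossless.

Yes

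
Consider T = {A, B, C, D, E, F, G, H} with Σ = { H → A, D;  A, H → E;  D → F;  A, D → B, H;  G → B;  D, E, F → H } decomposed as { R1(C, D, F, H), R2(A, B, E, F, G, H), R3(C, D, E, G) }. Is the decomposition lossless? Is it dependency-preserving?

Lossless test (chase): Rows 1 and 2 agree on H; apply H→A, D and equate their A, D entries. Rows 1 and 2 agree on A, H; apply A, H→E and equate their E entries. Rows 1 and 3 agree on D; apply D→F and equate their F entries. Rows 1 and 2 agree on A, D; apply A, D→B, H and equate their B, H entries. Rows 2 and 3 agree on G; apply G→B and equate their B entries. Rows 1 and 3 agree on D, E, F; apply D, E, F→H and equate their H entries. Rows 1 and 3 agree on H; apply H→A, D and equate their A, D entries. Row 3 is now all distinguished symbols — the join is lossless.
Dependency preservation: the restricted closure of {A, D} across the fragments never reaches {B, H}, so A, D → B, H cannot be enforced without a join — not preserved.

lossless but not dependency-preserving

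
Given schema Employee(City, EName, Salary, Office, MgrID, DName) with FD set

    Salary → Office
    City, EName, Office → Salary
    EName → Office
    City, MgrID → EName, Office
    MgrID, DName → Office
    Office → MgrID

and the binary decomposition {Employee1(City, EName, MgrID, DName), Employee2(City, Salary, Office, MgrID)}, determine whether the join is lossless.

Yes

Common attributes: Employee1 ∩ Employee2 = {City, MgrID}.
Closure of {City, MgrID}: City, MgrID → EName, Office applies, adding EName, Office; City, EName, Office → Salary applies, adding Salary. So (City, MgrID)⁺ = {City, EName, Salary, Office, MgrID}.
This closure contains every attribute of Employee2, so Employee1 ∩ Employee2 → Employee2. The join is lossless.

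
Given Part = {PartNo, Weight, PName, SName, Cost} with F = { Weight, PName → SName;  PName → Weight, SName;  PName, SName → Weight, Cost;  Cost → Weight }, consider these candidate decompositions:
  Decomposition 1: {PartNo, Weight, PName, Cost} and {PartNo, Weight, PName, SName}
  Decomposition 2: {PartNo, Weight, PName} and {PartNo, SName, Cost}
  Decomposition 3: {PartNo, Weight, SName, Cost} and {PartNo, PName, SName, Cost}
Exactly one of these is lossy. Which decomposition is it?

Decomposition 1: common = {PartNo, Weight, PName}, closure = {PartNo, Weight, PName, SName, Cost} → lossless.
Decomposition 2: common = {PartNo}, closure = {PartNo} → lossy.
Decomposition 3: common = {PartNo, SName, Cost}, closure = {PartNo, Weight, SName, Cost} → lossless.

Decomposition 2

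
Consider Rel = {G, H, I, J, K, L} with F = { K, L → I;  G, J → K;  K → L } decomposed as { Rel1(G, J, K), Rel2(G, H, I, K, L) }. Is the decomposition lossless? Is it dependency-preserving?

Lossless test: (G, K)⁺ = {G, I, K, L}, which is a superkey of neither fragment — lossy.
Dependency preservation: every FD's attributes lie within a single fragment, so each can be enforced locally — preserved.

lossy but dependency-preserving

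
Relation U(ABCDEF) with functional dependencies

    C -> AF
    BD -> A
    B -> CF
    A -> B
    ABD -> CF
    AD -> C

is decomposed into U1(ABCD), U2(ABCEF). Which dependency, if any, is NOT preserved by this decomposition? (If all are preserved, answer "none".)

none

C → AF lies within U2.
BD → A lies within U1.
B → CF lies within U2.
A → B lies within U1.
ABD → CF: restricted closure across fragments reaches CF.
AD → C lies within U1.
Every dependency is enforceable on the fragments, so the decomposition is dependency-preserving.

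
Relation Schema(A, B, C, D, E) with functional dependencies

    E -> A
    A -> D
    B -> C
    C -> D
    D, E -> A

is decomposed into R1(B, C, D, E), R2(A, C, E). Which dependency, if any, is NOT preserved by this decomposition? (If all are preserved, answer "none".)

Check A → D: no single fragment contains all of {A, D}, and the restricted closure of {A} across the fragments never reaches {D}.
E → A is preserved.
B → C is preserved.
C → D is preserved.
D, E → A is preserved.

A -> D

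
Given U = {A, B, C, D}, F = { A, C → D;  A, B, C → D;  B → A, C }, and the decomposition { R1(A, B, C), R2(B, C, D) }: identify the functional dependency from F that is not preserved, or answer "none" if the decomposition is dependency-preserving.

A, C → D

Check A, C → D: no single fragment contains all of {A, C, D}, and the restricted closure of {A, C} across the fragments never reaches {D}.
A, B, C → D is preserved.
B → A, C is preserved.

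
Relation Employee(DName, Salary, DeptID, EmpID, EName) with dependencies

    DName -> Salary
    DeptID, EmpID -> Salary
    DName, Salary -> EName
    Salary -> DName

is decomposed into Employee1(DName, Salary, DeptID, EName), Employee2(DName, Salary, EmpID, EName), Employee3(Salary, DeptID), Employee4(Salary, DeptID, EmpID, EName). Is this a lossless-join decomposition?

Yes

Chase test. Columns are DName, Salary, DeptID, EmpID, EName; row i has aⱼ where attribute j ∈ Employeei, else bᵢⱼ.
Initial tableau (one row per fragment):
  row 1: a1 a2 a3 b14 a5
  row 2: a1 a2 b23 a4 a5
  row 3: b31 a2 a3 b34 b35
  row 4: b41 a2 a3 a4 a5
Rows 1 and 3 agree on Salary; apply Salary→DName and equate their DName entries.
Rows 1 and 4 agree on Salary; apply Salary→DName and equate their DName entries.
Rows 1 and 3 agree on DName, Salary; apply DName, Salary→EName and equate their EName entries.
Row 4 is now all distinguished symbols — the join is lossless.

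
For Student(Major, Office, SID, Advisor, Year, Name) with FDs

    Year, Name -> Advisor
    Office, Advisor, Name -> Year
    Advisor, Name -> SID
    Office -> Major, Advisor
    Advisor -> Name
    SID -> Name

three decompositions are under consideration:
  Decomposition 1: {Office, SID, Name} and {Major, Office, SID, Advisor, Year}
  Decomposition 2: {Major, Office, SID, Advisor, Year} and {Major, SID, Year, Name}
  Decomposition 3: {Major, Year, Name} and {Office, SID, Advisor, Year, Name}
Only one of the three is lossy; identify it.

Decomposition 1: common = {Office, SID}, closure = {Major, Office, SID, Advisor, Year, Name} → lossless.
Decomposition 2: common = {Major, SID, Year}, closure = {Major, SID, Advisor, Year, Name} → lossless.
Decomposition 3: common = {Year, Name}, closure = {SID, Advisor, Year, Name} → lossy.

Decomposition 3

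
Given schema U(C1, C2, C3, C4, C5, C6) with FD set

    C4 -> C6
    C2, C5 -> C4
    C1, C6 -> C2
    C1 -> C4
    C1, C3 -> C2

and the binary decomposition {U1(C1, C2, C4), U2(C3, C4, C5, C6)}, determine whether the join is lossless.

No

Common attributes: U1 ∩ U2 = {C4}.
Closure of {C4}: C4 → C6 applies, adding C6. So (C4)⁺ = {C4, C6}.
The closure contains neither all of U1 = {C1, C2, C4} nor all of U2 = {C3, C4, C5, C6}, so the common attributes are not a superkey of either fragment. The join is lossy.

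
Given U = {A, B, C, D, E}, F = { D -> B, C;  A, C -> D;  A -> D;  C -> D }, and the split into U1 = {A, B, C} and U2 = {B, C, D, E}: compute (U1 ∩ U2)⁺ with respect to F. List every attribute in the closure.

B, C, D

U1 ∩ U2 = {B, C}.
C → D applies, adding D
Closure: {B, C, D}.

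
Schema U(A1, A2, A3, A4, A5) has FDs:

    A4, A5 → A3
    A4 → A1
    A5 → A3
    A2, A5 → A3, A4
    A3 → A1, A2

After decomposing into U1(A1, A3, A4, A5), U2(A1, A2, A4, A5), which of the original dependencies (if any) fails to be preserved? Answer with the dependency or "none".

A3 → A1, A2

Check A3 → A1, A2: no single fragment contains all of {A1, A2, A3}, and the restricted closure of {A3} across the fragments never reaches {A1, A2}.
A4, A5 → A3 is preserved.
A4 → A1 is preserved.
A5 → A3 is preserved.
A2, A5 → A3, A4 is preserved.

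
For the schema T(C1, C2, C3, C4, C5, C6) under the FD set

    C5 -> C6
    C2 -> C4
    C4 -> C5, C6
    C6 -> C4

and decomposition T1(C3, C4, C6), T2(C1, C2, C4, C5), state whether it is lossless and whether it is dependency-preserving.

lossy but dependency-preserving

Lossless test: (C4)⁺ = {C4, C5, C6}, which is a superkey of neither fragment — lossy.
Dependency preservation: C5 → C6; C4 → C5, C6 are not contained in any single fragment, but the restricted closure of each left-hand side across the fragments still reaches the right-hand side; the remaining FDs each lie inside some fragment. All dependencies are preserved.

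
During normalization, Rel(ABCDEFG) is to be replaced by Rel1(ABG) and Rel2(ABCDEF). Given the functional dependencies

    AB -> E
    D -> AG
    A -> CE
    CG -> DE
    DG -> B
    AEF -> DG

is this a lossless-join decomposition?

No

Common attributes: Rel1 ∩ Rel2 = {AB}.
Closure of {AB}: AB → E applies, adding E; A → CE applies, adding C. So (AB)⁺ = {ABCE}.
The closure contains neither all of Rel1 = {ABG} nor all of Rel2 = {ABCDEF}, so the common attributes are not a superkey of either fragment. The join is lossy.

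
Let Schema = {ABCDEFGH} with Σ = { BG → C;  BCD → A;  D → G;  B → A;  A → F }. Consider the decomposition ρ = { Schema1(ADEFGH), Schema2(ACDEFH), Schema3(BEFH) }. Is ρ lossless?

Chase test. Columns are ABCDEFGH; row i has aⱼ where attribute j ∈ Schemai, else bᵢⱼ.
Initial tableau (one row per fragment):
  row 1: a1 b12 b13 a4 a5 a6 a7 a8
  row 2: a1 b22 a3 a4 a5 a6 b27 a8
  row 3: b31 a2 b33 b34 a5 a6 b37 a8
Rows 1 and 2 agree on D; apply D→G and equate their G entries.
No row becomes fully distinguished — the join is lossy.

No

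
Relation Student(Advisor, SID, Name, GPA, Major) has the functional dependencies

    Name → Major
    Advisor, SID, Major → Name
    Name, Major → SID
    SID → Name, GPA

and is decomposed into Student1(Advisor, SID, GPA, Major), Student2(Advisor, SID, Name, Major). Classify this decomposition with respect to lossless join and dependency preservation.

Lossless test: (Advisor, SID, Major)⁺ = {Advisor, SID, Name, GPA, Major}, which contains all of one fragment — lossless.
Dependency preservation: SID → Name, GPA is not contained in any single fragment, but the restricted closure of its left-hand side across the fragments still reaches the right-hand side; the remaining FDs each lie inside some fragment. All dependencies are preserved.

lossless and dependency-preserving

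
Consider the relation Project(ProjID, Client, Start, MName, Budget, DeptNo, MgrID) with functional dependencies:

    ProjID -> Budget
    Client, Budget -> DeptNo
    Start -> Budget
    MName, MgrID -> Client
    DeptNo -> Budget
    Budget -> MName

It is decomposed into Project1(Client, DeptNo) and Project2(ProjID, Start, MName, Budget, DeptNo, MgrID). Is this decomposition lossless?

No

Common attributes: Project1 ∩ Project2 = {DeptNo}.
Closure of {DeptNo}: DeptNo → Budget applies, adding Budget; Budget → MName applies, adding MName. So (DeptNo)⁺ = {MName, Budget, DeptNo}.
The closure contains neither all of Project1 = {Client, DeptNo} nor all of Project2 = {ProjID, Start, MName, Budget, DeptNo, MgrID}, so the common attributes are not a superkey of either fragment. The join is lossy.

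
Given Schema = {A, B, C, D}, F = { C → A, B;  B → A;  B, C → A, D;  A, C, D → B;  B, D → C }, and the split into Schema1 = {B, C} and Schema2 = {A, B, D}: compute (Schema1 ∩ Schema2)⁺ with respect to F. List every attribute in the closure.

Schema1 ∩ Schema2 = {B}.
B → A applies, adding A
Closure: {A, B}.

A, B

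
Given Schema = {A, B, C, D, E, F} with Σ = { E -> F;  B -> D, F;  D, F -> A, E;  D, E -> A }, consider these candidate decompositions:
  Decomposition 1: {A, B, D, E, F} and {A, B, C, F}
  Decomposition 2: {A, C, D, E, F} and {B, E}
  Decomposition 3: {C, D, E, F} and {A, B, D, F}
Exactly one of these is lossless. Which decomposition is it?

Decomposition 1: common = {A, B, F}, closure = {A, B, D, E, F} → lossless.
Decomposition 2: common = {E}, closure = {E, F} → lossy.
Decomposition 3: common = {D, F}, closure = {A, D, E, F} → lossy.

Decomposition 1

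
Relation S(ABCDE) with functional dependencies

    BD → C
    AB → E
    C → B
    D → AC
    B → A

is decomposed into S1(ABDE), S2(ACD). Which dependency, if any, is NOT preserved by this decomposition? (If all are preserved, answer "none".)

C → B

Check C → B: no single fragment contains all of {BC}, and the restricted closure of {C} across the fragments never reaches {B}.
BD → C is preserved.
AB → E is preserved.
D → AC is preserved.
B → A is preserved.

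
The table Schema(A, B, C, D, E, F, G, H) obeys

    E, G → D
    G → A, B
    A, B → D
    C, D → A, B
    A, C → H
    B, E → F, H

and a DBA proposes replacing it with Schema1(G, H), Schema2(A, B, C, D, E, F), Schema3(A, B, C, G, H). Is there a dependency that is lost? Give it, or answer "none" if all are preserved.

Check B, E → F, H: no single fragment contains all of {B, E, F, H}, and the restricted closure of {B, E} across the fragments never reaches {F, H}.
E, G → D is preserved.
G → A, B is preserved.
A, B → D is preserved.
C, D → A, B is preserved.
A, C → H is preserved.

B, E → F, H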